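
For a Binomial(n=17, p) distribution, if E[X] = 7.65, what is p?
p = 0.45

For a Binomial(n, p) distribution:
E[X] = n × p

Given n = 17 and E[X] = 7.65:
7.65 = 17 × p
p = 7.65 / 17 = 0.45

Verification: Binomial(17, 0.45) has E[X] = 7.65 ✓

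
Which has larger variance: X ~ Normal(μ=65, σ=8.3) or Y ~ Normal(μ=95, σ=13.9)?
Y has larger variance (193.2100 > 68.8900)

Compute the variance for each distribution:

X ~ Normal(μ=65, σ=8.3):
Var(X) = 68.8900

Y ~ Normal(μ=95, σ=13.9):
Var(Y) = 193.2100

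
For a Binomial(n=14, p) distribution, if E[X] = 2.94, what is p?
p = 0.21

For a Binomial(n, p) distribution:
E[X] = n × p

Given n = 14 and E[X] = 2.94:
2.94 = 14 × p
p = 2.94 / 14 = 0.21

Verification: Binomial(14, 0.21) has E[X] = 2.94 ✓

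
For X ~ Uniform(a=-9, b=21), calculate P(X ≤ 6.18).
0.506000

We have X ~ Uniform(a=-9, b=21).

The CDF gives us P(X ≤ k).

Using the CDF:
P(X ≤ 6.18) = 0.506000

This means there's approximately a 50.6% chance that X is at most 6.18.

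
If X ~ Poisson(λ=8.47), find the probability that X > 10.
0.233335

We have X ~ Poisson(λ=8.47).

P(X > 10) = 1 - P(X ≤ 10)
                = 1 - F(10)
                = 1 - 0.766665
                = 0.233335

So there's approximately a 23.3% chance that X exceeds 10.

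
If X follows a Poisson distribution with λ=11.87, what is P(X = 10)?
0.107070

We have X ~ Poisson(λ=11.87).

For a Poisson distribution, the PMF gives us the probability of each outcome.

Using the PMF formula:
P(X = 10) = 0.107070

Rounded to 4 decimal places: 0.1071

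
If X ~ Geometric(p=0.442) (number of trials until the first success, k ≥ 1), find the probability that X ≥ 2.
0.558000

We have X ~ Geometric(p=0.442) (number of trials until the first success, k ≥ 1).

For discrete distributions, P(X ≥ 2) = 1 - P(X ≤ 1).

P(X ≤ 1) = 0.442000
P(X ≥ 2) = 1 - 0.442000 = 0.558000

So there's approximately a 55.8% chance that X is at least 2.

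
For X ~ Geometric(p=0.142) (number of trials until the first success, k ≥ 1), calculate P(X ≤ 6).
0.601045

We have X ~ Geometric(p=0.142) (number of trials until the first success, k ≥ 1).

The CDF gives us P(X ≤ k).

Using the CDF:
P(X ≤ 6) = 0.601045

This means there's approximately a 60.1% chance that X is at most 6.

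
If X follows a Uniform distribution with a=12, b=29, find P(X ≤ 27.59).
0.917059

We have X ~ Uniform(a=12, b=29).

The CDF gives us P(X ≤ k).

Using the CDF:
P(X ≤ 27.59) = 0.917059

This means there's approximately a 91.7% chance that X is at most 27.59.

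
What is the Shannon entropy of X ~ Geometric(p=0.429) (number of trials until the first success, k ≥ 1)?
1.5921 nats

We have X ~ Geometric(p=0.429) (number of trials until the first success, k ≥ 1).

The Shannon entropy measures the uncertainty or information content of the distribution.

For a Geometric distribution with p=0.429 (number of trials until the first success, k ≥ 1):
H(X) = 1.5921 nats

(In bits, this would be 2.2970 bits.)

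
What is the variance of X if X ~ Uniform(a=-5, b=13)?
27.0000

We have X ~ Uniform(a=-5, b=13).

For a Uniform distribution with a=-5, b=13:
Var(X) = 27.0000

The variance measures the spread of the distribution around the mean.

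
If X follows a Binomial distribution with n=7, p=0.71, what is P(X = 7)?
0.090951

We have X ~ Binomial(n=7, p=0.71).

For a Binomial distribution, the PMF gives us the probability of each outcome.

Using the PMF formula:
P(X = 7) = 0.090951

Rounded to 4 decimal places: 0.0910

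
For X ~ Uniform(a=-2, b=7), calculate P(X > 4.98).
0.224444

We have X ~ Uniform(a=-2, b=7).

P(X > 4.98) = 1 - P(X ≤ 4.98)
                = 1 - F(4.98)
                = 1 - 0.775556
                = 0.224444

So there's approximately a 22.4% chance that X exceeds 4.98.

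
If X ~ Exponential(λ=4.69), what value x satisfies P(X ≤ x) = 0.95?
0.6387

We have X ~ Exponential(λ=4.69).

We want to find x such that P(X ≤ x) = 0.95.

This is the 95th percentile, which means 95% of values fall below this point.

Using the inverse CDF (quantile function):
x = F⁻¹(0.95) = 0.6387

Verification: P(X ≤ 0.6387) = 0.95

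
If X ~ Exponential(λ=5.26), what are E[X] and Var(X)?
E[X] = 0.1901, Var(X) = 0.0361

We have X ~ Exponential(λ=5.26).

For an Exponential distribution with λ=5.26:

Expected value:
E[X] = 0.1901

Variance:
Var(X) = 0.0361

Standard deviation:
σ = √Var(X) = 0.1901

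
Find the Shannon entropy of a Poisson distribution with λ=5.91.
2.2915 nats

We have X ~ Poisson(λ=5.91).

The Shannon entropy measures the uncertainty or information content of the distribution.

For a Poisson distribution with λ=5.91:
H(X) = 2.2915 nats

(In bits, this would be 3.3059 bits.)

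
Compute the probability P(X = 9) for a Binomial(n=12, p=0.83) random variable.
0.202056

We have X ~ Binomial(n=12, p=0.83).

For a Binomial distribution, the PMF gives us the probability of each outcome.

Using the PMF formula:
P(X = 9) = 0.202056

Rounded to 4 decimal places: 0.2021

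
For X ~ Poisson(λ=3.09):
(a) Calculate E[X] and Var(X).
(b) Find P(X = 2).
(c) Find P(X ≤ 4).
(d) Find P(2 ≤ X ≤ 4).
(a) E[X] = 3.0900, Var(X) = 3.0900
(b) P(X = 2) = 0.217229
(c) P(X ≤ 4) = 0.799920
(d) P(2 ≤ X ≤ 4) = 0.613817

We have X ~ Poisson(λ=3.09).

(a) Moments:
E[X] = 3.0900
Var(X) = 3.0900
σ = √Var(X) = 1.7578

(b) Point probability using PMF:
P(X = 2) = 0.217229

(c) Cumulative probability using CDF:
P(X ≤ 4) = F(4) = 0.799920

(d) Range probability:
P(2 ≤ X ≤ 4) = P(X ≤ 4) - P(X ≤ 1)
                   = F(4) - F(1)
                   = 0.799920 - 0.186103
                   = 0.613817

This means approximately 61.4% of outcomes fall in the interval [2, 4].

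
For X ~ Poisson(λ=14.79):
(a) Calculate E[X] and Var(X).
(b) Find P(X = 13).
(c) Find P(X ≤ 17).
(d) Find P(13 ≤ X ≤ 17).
(a) E[X] = 14.7900, Var(X) = 14.7900
(b) P(X = 13) = 0.098195
(c) P(X ≤ 17) = 0.766397
(d) P(13 ≤ X ≤ 17) = 0.481022

We have X ~ Poisson(λ=14.79).

(a) Moments:
E[X] = 14.7900
Var(X) = 14.7900
σ = √Var(X) = 3.8458

(b) Point probability using PMF:
P(X = 13) = 0.098195

(c) Cumulative probability using CDF:
P(X ≤ 17) = F(17) = 0.766397

(d) Range probability:
P(13 ≤ X ≤ 17) = P(X ≤ 17) - P(X ≤ 12)
                   = F(17) - F(12)
                   = 0.766397 - 0.285375
                   = 0.481022

This means approximately 48.1% of outcomes fall in the interval [13, 17].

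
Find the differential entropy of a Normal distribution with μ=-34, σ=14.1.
4.0651 nats

We have X ~ Normal(μ=-34, σ=14.1).

The differential entropy measures the uncertainty or information content of the distribution.

For a Normal distribution with μ=-34, σ=14.1:
h(X) = 4.0651 nats

(In bits, this would be 5.8647 bits.)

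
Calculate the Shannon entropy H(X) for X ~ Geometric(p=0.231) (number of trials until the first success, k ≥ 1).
2.3397 nats

We have X ~ Geometric(p=0.231) (number of trials until the first success, k ≥ 1).

The Shannon entropy measures the uncertainty or information content of the distribution.

For a Geometric distribution with p=0.231 (number of trials until the first success, k ≥ 1):
H(X) = 2.3397 nats

(In bits, this would be 3.3755 bits.)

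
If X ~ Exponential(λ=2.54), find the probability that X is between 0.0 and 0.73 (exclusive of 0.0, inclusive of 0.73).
0.843422

We have X ~ Exponential(λ=2.54).

To find P(0.0 < X ≤ 0.73), we use:
P(0.0 < X ≤ 0.73) = P(X ≤ 0.73) - P(X ≤ 0.0)
                 = F(0.73) - F(0.0)
                 = 0.843422 - 0.000000
                 = 0.843422

So there's approximately a 84.3% chance that X falls in this range.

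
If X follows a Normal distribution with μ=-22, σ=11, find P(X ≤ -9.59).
0.870378

We have X ~ Normal(μ=-22, σ=11).

The CDF gives us P(X ≤ k).

Using the CDF:
P(X ≤ -9.59) = 0.870378

This means there's approximately a 87.0% chance that X is at most -9.59.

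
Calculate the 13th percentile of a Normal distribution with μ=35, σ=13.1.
20.2443

We have X ~ Normal(μ=35, σ=13.1).

We want to find x such that P(X ≤ x) = 0.13.

This is the 13th percentile, which means 13% of values fall below this point.

Using the inverse CDF (quantile function):
x = F⁻¹(0.13) = 20.2443

Verification: P(X ≤ 20.2443) = 0.13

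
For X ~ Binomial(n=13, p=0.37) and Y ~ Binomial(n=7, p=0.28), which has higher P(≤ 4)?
Y has higher probability (P(Y ≤ 4) = 0.9787 > P(X ≤ 4) = 0.4397)

Compute P(≤ 4) for each distribution:

X ~ Binomial(n=13, p=0.37):
P(X ≤ 4) = 0.4397

Y ~ Binomial(n=7, p=0.28):
P(Y ≤ 4) = 0.9787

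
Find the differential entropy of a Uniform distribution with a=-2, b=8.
2.3026 nats

We have X ~ Uniform(a=-2, b=8).

The differential entropy measures the uncertainty or information content of the distribution.

For a Uniform distribution with a=-2, b=8:
h(X) = 2.3026 nats

(In bits, this would be 3.3219 bits.)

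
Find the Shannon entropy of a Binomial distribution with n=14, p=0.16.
1.7028 nats

We have X ~ Binomial(n=14, p=0.16).

The Shannon entropy measures the uncertainty or information content of the distribution.

For a Binomial distribution with n=14, p=0.16:
H(X) = 1.7028 nats

(In bits, this would be 2.4566 bits.)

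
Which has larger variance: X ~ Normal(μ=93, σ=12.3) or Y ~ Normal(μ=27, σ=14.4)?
Y has larger variance (207.3600 > 151.2900)

Compute the variance for each distribution:

X ~ Normal(μ=93, σ=12.3):
Var(X) = 151.2900

Y ~ Normal(μ=27, σ=14.4):
Var(Y) = 207.3600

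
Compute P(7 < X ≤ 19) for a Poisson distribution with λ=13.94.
0.893241

We have X ~ Poisson(λ=13.94).

To find P(7 < X ≤ 19), we use:
P(7 < X ≤ 19) = P(X ≤ 19) - P(X ≤ 7)
                 = F(19) - F(7)
                 = 0.925920 - 0.032679
                 = 0.893241

So there's approximately a 89.3% chance that X falls in this range.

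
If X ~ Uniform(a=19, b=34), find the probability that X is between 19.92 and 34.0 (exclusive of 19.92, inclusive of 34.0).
0.938667

We have X ~ Uniform(a=19, b=34).

To find P(19.92 < X ≤ 34.0), we use:
P(19.92 < X ≤ 34.0) = P(X ≤ 34.0) - P(X ≤ 19.92)
                 = F(34.0) - F(19.92)
                 = 1.000000 - 0.061333
                 = 0.938667

So there's approximately a 93.9% chance that X falls in this range.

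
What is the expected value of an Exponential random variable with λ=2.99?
0.3344

We have X ~ Exponential(λ=2.99).

For an Exponential distribution with λ=2.99:
E[X] = 0.3344

This is the expected (average) value of X.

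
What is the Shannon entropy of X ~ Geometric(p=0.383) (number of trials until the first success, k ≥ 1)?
1.7376 nats

We have X ~ Geometric(p=0.383) (number of trials until the first success, k ≥ 1).

The Shannon entropy measures the uncertainty or information content of the distribution.

For a Geometric distribution with p=0.383 (number of trials until the first success, k ≥ 1):
H(X) = 1.7376 nats

(In bits, this would be 2.5069 bits.)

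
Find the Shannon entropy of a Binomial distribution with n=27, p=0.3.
2.2838 nats

We have X ~ Binomial(n=27, p=0.3).

The Shannon entropy measures the uncertainty or information content of the distribution.

For a Binomial distribution with n=27, p=0.3:
H(X) = 2.2838 nats

(In bits, this would be 3.2948 bits.)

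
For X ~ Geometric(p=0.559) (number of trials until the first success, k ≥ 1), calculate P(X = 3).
0.108715

We have X ~ Geometric(p=0.559) (number of trials until the first success, k ≥ 1).

For a Geometric distribution, the PMF gives us the probability of each outcome.

Using the PMF formula:
P(X = 3) = 0.108715

Rounded to 4 decimal places: 0.1087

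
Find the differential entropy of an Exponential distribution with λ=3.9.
-0.3610 nats

We have X ~ Exponential(λ=3.9).

The differential entropy measures the uncertainty or information content of the distribution.

For an Exponential distribution with λ=3.9:
h(X) = -0.3610 nats

(In bits, this would be -0.5208 bits.)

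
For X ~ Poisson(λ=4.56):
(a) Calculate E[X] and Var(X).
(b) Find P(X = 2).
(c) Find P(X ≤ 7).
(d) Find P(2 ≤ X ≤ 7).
(a) E[X] = 4.5600, Var(X) = 4.5600
(b) P(X = 2) = 0.108772
(c) P(X ≤ 7) = 0.908390
(d) P(2 ≤ X ≤ 7) = 0.850220

We have X ~ Poisson(λ=4.56).

(a) Moments:
E[X] = 4.5600
Var(X) = 4.5600
σ = √Var(X) = 2.1354

(b) Point probability using PMF:
P(X = 2) = 0.108772

(c) Cumulative probability using CDF:
P(X ≤ 7) = F(7) = 0.908390

(d) Range probability:
P(2 ≤ X ≤ 7) = P(X ≤ 7) - P(X ≤ 1)
                   = F(7) - F(1)
                   = 0.908390 - 0.058169
                   = 0.850220

This means approximately 85.0% of outcomes fall in the interval [2, 7].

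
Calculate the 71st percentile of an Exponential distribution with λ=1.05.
1.1789

We have X ~ Exponential(λ=1.05).

We want to find x such that P(X ≤ x) = 0.71.

This is the 71st percentile, which means 71% of values fall below this point.

Using the inverse CDF (quantile function):
x = F⁻¹(0.71) = 1.1789

Verification: P(X ≤ 1.1789) = 0.71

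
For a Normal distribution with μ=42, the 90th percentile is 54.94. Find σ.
σ = 10.0971

For X ~ Normal(μ, σ), the p-th percentile satisfies x = μ + z_p × σ,
where z_p = Φ⁻¹(p) is the standard normal quantile.

Step 1: z_{0.9} = Φ⁻¹(0.9) = 1.2816

Step 2: Solve for σ:
54.94 = 42 + 1.2816 × σ
σ = (54.94 - 42) / 1.2816
σ = 12.94 / 1.2816
σ = 10.0971

Verification: μ + z × σ = 42 + 1.2816 × 10.0971 = 54.94 ✓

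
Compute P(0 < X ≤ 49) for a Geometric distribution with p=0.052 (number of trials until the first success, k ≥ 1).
0.926952

We have X ~ Geometric(p=0.052) (number of trials until the first success, k ≥ 1).

To find P(0 < X ≤ 49), we use:
P(0 < X ≤ 49) = P(X ≤ 49) - P(X ≤ 0)
                 = F(49) - F(0)
                 = 0.926952 - 0.000000
                 = 0.926952

So there's approximately a 92.7% chance that X falls in this range.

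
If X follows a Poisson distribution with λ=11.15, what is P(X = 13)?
0.095041

We have X ~ Poisson(λ=11.15).

For a Poisson distribution, the PMF gives us the probability of each outcome.

Using the PMF formula:
P(X = 13) = 0.095041

Rounded to 4 decimal places: 0.0950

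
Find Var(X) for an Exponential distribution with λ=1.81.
0.3052

We have X ~ Exponential(λ=1.81).

For an Exponential distribution with λ=1.81:
Var(X) = 0.3052

The variance measures the spread of the distribution around the mean.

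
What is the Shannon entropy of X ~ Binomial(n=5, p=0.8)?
1.2430 nats

We have X ~ Binomial(n=5, p=0.8).

The Shannon entropy measures the uncertainty or information content of the distribution.

For a Binomial distribution with n=5, p=0.8:
H(X) = 1.2430 nats

(In bits, this would be 1.7933 bits.)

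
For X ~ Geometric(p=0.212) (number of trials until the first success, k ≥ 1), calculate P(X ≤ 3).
0.510696

We have X ~ Geometric(p=0.212) (number of trials until the first success, k ≥ 1).

The CDF gives us P(X ≤ k).

Using the CDF:
P(X ≤ 3) = 0.510696

This means there's approximately a 51.1% chance that X is at most 3.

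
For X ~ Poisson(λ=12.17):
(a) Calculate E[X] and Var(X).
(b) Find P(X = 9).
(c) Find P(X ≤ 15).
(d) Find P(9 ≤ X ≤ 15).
(a) E[X] = 12.1700, Var(X) = 12.1700
(b) P(X = 9) = 0.083654
(c) P(X ≤ 15) = 0.831850
(d) P(9 ≤ X ≤ 15) = 0.687649

We have X ~ Poisson(λ=12.17).

(a) Moments:
E[X] = 12.1700
Var(X) = 12.1700
σ = √Var(X) = 3.4886

(b) Point probability using PMF:
P(X = 9) = 0.083654

(c) Cumulative probability using CDF:
P(X ≤ 15) = F(15) = 0.831850

(d) Range probability:
P(9 ≤ X ≤ 15) = P(X ≤ 15) - P(X ≤ 8)
                   = F(15) - F(8)
                   = 0.831850 - 0.144201
                   = 0.687649

This means approximately 68.8% of outcomes fall in the interval [9, 15].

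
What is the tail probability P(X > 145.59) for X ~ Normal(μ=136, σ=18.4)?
0.301115

We have X ~ Normal(μ=136, σ=18.4).

P(X > 145.59) = 1 - P(X ≤ 145.59)
                = 1 - F(145.59)
                = 1 - 0.698885
                = 0.301115

So there's approximately a 30.1% chance that X exceeds 145.59.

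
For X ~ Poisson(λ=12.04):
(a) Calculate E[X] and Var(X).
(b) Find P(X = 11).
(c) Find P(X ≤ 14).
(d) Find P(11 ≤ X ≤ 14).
(a) E[X] = 12.0400, Var(X) = 12.0400
(b) P(X = 11) = 0.113980
(c) P(X ≤ 14) = 0.768393
(d) P(11 ≤ X ≤ 14) = 0.425343

We have X ~ Poisson(λ=12.04).

(a) Moments:
E[X] = 12.0400
Var(X) = 12.0400
σ = √Var(X) = 3.4699

(b) Point probability using PMF:
P(X = 11) = 0.113980

(c) Cumulative probability using CDF:
P(X ≤ 14) = F(14) = 0.768393

(d) Range probability:
P(11 ≤ X ≤ 14) = P(X ≤ 14) - P(X ≤ 10)
                   = F(14) - F(10)
                   = 0.768393 - 0.343050
                   = 0.425343

This means approximately 42.5% of outcomes fall in the interval [11, 14].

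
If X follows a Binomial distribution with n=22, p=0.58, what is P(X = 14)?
0.150947

We have X ~ Binomial(n=22, p=0.58).

For a Binomial distribution, the PMF gives us the probability of each outcome.

Using the PMF formula:
P(X = 14) = 0.150947

Rounded to 4 decimal places: 0.1509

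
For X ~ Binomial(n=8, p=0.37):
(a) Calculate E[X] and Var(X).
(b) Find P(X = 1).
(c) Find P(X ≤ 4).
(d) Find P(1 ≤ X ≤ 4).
(a) E[X] = 2.9600, Var(X) = 1.8648
(b) P(X = 1) = 0.116594
(c) P(X ≤ 4) = 0.869251
(d) P(1 ≤ X ≤ 4) = 0.844435

We have X ~ Binomial(n=8, p=0.37).

(a) Moments:
E[X] = 2.9600
Var(X) = 1.8648
σ = √Var(X) = 1.3656

(b) Point probability using PMF:
P(X = 1) = 0.116594

(c) Cumulative probability using CDF:
P(X ≤ 4) = F(4) = 0.869251

(d) Range probability:
P(1 ≤ X ≤ 4) = P(X ≤ 4) - P(X ≤ 0)
                   = F(4) - F(0)
                   = 0.869251 - 0.024816
                   = 0.844435

This means approximately 84.4% of outcomes fall in the interval [1, 4].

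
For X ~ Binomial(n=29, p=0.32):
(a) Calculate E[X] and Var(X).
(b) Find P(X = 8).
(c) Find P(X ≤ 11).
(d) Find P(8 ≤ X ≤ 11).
(a) E[X] = 9.2800, Var(X) = 6.3104
(b) P(X = 8) = 0.143404
(c) P(X ≤ 11) = 0.813006
(d) P(8 ≤ X ≤ 11) = 0.569531

We have X ~ Binomial(n=29, p=0.32).

(a) Moments:
E[X] = 9.2800
Var(X) = 6.3104
σ = √Var(X) = 2.5121

(b) Point probability using PMF:
P(X = 8) = 0.143404

(c) Cumulative probability using CDF:
P(X ≤ 11) = F(11) = 0.813006

(d) Range probability:
P(8 ≤ X ≤ 11) = P(X ≤ 11) - P(X ≤ 7)
                   = F(11) - F(7)
                   = 0.813006 - 0.243475
                   = 0.569531

This means approximately 57.0% of outcomes fall in the interval [8, 11].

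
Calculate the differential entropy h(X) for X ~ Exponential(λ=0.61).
1.4943 nats

We have X ~ Exponential(λ=0.61).

The differential entropy measures the uncertainty or information content of the distribution.

For an Exponential distribution with λ=0.61:
h(X) = 1.4943 nats

(In bits, this would be 2.1558 bits.)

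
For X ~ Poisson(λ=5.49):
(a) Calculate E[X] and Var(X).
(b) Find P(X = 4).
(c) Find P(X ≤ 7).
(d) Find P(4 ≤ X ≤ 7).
(a) E[X] = 5.4900, Var(X) = 5.4900
(b) P(X = 4) = 0.156243
(c) P(X ≤ 7) = 0.810718
(d) P(4 ≤ X ≤ 7) = 0.607883

We have X ~ Poisson(λ=5.49).

(a) Moments:
E[X] = 5.4900
Var(X) = 5.4900
σ = √Var(X) = 2.3431

(b) Point probability using PMF:
P(X = 4) = 0.156243

(c) Cumulative probability using CDF:
P(X ≤ 7) = F(7) = 0.810718

(d) Range probability:
P(4 ≤ X ≤ 7) = P(X ≤ 7) - P(X ≤ 3)
                   = F(7) - F(3)
                   = 0.810718 - 0.202835
                   = 0.607883

This means approximately 60.8% of outcomes fall in the interval [4, 7].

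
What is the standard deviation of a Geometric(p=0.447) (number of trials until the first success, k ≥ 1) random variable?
1.6636

We have X ~ Geometric(p=0.447) (number of trials until the first success, k ≥ 1).

For a Geometric distribution with p=0.447 (number of trials until the first success, k ≥ 1):
σ = √Var(X) = 1.6636

The standard deviation is the square root of the variance.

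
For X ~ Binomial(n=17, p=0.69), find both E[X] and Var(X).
E[X] = 11.7300, Var(X) = 3.6363

We have X ~ Binomial(n=17, p=0.69).

For a Binomial distribution with n=17, p=0.69:

Expected value:
E[X] = 11.7300

Variance:
Var(X) = 3.6363

Standard deviation:
σ = √Var(X) = 1.9069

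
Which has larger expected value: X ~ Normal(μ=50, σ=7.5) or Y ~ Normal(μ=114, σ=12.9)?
Y has larger mean (114.0000 > 50.0000)

Compute the expected value for each distribution:

X ~ Normal(μ=50, σ=7.5):
E[X] = 50.0000

Y ~ Normal(μ=114, σ=12.9):
E[Y] = 114.0000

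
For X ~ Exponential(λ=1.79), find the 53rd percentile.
0.4218

We have X ~ Exponential(λ=1.79).

We want to find x such that P(X ≤ x) = 0.53.

This is the 53rd percentile, which means 53% of values fall below this point.

Using the inverse CDF (quantile function):
x = F⁻¹(0.53) = 0.4218

Verification: P(X ≤ 0.4218) = 0.53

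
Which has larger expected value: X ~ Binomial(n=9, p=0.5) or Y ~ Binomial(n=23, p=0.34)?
Y has larger mean (7.8200 > 4.5000)

Compute the expected value for each distribution:

X ~ Binomial(n=9, p=0.5):
E[X] = 4.5000

Y ~ Binomial(n=23, p=0.34):
E[Y] = 7.8200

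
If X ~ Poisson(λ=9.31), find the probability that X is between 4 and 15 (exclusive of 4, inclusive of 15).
0.925930

We have X ~ Poisson(λ=9.31).

To find P(4 < X ≤ 15), we use:
P(4 < X ≤ 15) = P(X ≤ 15) - P(X ≤ 4)
                 = F(15) - F(4)
                 = 0.971294 - 0.045363
                 = 0.925930

So there's approximately a 92.6% chance that X falls in this range.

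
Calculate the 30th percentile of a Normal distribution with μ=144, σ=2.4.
142.7414

We have X ~ Normal(μ=144, σ=2.4).

We want to find x such that P(X ≤ x) = 0.3.

This is the 30th percentile, which means 30% of values fall below this point.

Using the inverse CDF (quantile function):
x = F⁻¹(0.3) = 142.7414

Verification: P(X ≤ 142.7414) = 0.3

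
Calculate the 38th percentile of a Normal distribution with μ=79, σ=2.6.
78.2057

We have X ~ Normal(μ=79, σ=2.6).

We want to find x such that P(X ≤ x) = 0.38.

This is the 38th percentile, which means 38% of values fall below this point.

Using the inverse CDF (quantile function):
x = F⁻¹(0.38) = 78.2057

Verification: P(X ≤ 78.2057) = 0.38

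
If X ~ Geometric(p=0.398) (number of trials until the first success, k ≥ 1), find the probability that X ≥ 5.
0.131337

We have X ~ Geometric(p=0.398) (number of trials until the first success, k ≥ 1).

For discrete distributions, P(X ≥ 5) = 1 - P(X ≤ 4).

P(X ≤ 4) = 0.868663
P(X ≥ 5) = 1 - 0.868663 = 0.131337

So there's approximately a 13.1% chance that X is at least 5.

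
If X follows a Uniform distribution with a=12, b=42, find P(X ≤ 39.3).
0.910000

We have X ~ Uniform(a=12, b=42).

The CDF gives us P(X ≤ k).

Using the CDF:
P(X ≤ 39.3) = 0.910000

This means there's approximately a 91.0% chance that X is at most 39.3.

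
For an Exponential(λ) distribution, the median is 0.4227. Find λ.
λ = 1.6398

For X ~ Exponential(λ), the CDF is F(x) = 1 - e^(-λx).
The median m satisfies F(m) = 0.5:
1 - e^(-λm) = 0.5
e^(-λm) = 0.5
λm = ln(2)
m = ln(2) / λ

Given m = 0.4227:
λ = ln(2) / 0.4227 = 0.693147 / 0.4227 = 1.6398

Verification: ln(2) / 1.6398 = 0.4227 ✓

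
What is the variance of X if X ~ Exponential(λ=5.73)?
0.0305

We have X ~ Exponential(λ=5.73).

For an Exponential distribution with λ=5.73:
Var(X) = 0.0305

The variance measures the spread of the distribution around the mean.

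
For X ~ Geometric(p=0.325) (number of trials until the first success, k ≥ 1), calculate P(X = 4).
0.099953

We have X ~ Geometric(p=0.325) (number of trials until the first success, k ≥ 1).

For a Geometric distribution, the PMF gives us the probability of each outcome.

Using the PMF formula:
P(X = 4) = 0.099953

Rounded to 4 decimal places: 0.1000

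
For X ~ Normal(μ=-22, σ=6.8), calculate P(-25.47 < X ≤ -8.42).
0.672168

We have X ~ Normal(μ=-22, σ=6.8).

To find P(-25.47 < X ≤ -8.42), we use:
P(-25.47 < X ≤ -8.42) = P(X ≤ -8.42) - P(X ≤ -25.47)
                 = F(-8.42) - F(-25.47)
                 = 0.977091 - 0.304923
                 = 0.672168

So there's approximately a 67.2% chance that X falls in this range.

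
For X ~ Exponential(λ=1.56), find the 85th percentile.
1.2161

We have X ~ Exponential(λ=1.56).

We want to find x such that P(X ≤ x) = 0.85.

This is the 85th percentile, which means 85% of values fall below this point.

Using the inverse CDF (quantile function):
x = F⁻¹(0.85) = 1.2161

Verification: P(X ≤ 1.2161) = 0.85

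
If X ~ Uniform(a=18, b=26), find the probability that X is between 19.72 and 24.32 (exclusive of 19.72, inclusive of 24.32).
0.575000

We have X ~ Uniform(a=18, b=26).

To find P(19.72 < X ≤ 24.32), we use:
P(19.72 < X ≤ 24.32) = P(X ≤ 24.32) - P(X ≤ 19.72)
                 = F(24.32) - F(19.72)
                 = 0.790000 - 0.215000
                 = 0.575000

So there's approximately a 57.5% chance that X falls in this range.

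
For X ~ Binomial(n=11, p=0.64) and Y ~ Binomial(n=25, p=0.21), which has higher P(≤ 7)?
Y has higher probability (P(Y ≤ 7) = 0.8642 > P(X ≤ 7) = 0.6019)

Compute P(≤ 7) for each distribution:

X ~ Binomial(n=11, p=0.64):
P(X ≤ 7) = 0.6019

Y ~ Binomial(n=25, p=0.21):
P(Y ≤ 7) = 0.8642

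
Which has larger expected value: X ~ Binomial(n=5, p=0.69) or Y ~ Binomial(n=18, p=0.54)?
Y has larger mean (9.7200 > 3.4500)

Compute the expected value for each distribution:

X ~ Binomial(n=5, p=0.69):
E[X] = 3.4500

Y ~ Binomial(n=18, p=0.54):
E[Y] = 9.7200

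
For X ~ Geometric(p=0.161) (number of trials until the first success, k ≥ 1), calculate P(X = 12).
0.023346

We have X ~ Geometric(p=0.161) (number of trials until the first success, k ≥ 1).

For a Geometric distribution, the PMF gives us the probability of each outcome.

Using the PMF formula:
P(X = 12) = 0.023346

Rounded to 4 decimal places: 0.0233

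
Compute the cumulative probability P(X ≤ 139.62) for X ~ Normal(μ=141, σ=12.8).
0.457072

We have X ~ Normal(μ=141, σ=12.8).

The CDF gives us P(X ≤ k).

Using the CDF:
P(X ≤ 139.62) = 0.457072

This means there's approximately a 45.7% chance that X is at most 139.62.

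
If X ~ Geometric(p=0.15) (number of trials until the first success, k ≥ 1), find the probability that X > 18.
0.053646

We have X ~ Geometric(p=0.15) (number of trials until the first success, k ≥ 1).

P(X > 18) = 1 - P(X ≤ 18)
                = 1 - F(18)
                = 1 - 0.946354
                = 0.053646

So there's approximately a 5.4% chance that X exceeds 18.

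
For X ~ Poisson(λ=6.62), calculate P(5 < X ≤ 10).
0.574410

We have X ~ Poisson(λ=6.62).

To find P(5 < X ≤ 10), we use:
P(5 < X ≤ 10) = P(X ≤ 10) - P(X ≤ 5)
                 = F(10) - F(5)
                 = 0.926251 - 0.351841
                 = 0.574410

So there's approximately a 57.4% chance that X falls in this range.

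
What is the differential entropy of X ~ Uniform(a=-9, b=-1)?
2.0794 nats

We have X ~ Uniform(a=-9, b=-1).

The differential entropy measures the uncertainty or information content of the distribution.

For a Uniform distribution with a=-9, b=-1:
h(X) = 2.0794 nats

(In bits, this would be 3.0000 bits.)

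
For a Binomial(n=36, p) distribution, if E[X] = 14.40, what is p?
p = 0.4

For a Binomial(n, p) distribution:
E[X] = n × p

Given n = 36 and E[X] = 14.40:
14.40 = 36 × p
p = 14.40 / 36 = 0.4

Verification: Binomial(36, 0.4) has E[X] = 14.40 ✓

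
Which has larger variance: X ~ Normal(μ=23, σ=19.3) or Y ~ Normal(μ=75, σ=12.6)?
X has larger variance (372.4900 > 158.7600)

Compute the variance for each distribution:

X ~ Normal(μ=23, σ=19.3):
Var(X) = 372.4900

Y ~ Normal(μ=75, σ=12.6):
Var(Y) = 158.7600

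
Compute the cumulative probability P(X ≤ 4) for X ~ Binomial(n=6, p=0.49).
0.899721

We have X ~ Binomial(n=6, p=0.49).

The CDF gives us P(X ≤ k).

Using the CDF:
P(X ≤ 4) = 0.899721

This means there's approximately a 90.0% chance that X is at most 4.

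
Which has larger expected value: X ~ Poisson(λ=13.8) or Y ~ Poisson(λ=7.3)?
X has larger mean (13.8000 > 7.3000)

Compute the expected value for each distribution:

X ~ Poisson(λ=13.8):
E[X] = 13.8000

Y ~ Poisson(λ=7.3):
E[Y] = 7.3000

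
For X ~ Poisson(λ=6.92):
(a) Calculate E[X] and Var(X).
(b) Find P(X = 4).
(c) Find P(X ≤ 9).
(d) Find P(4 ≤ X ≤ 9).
(a) E[X] = 6.9200, Var(X) = 6.9200
(b) P(X = 4) = 0.094383
(c) P(X ≤ 9) = 0.838515
(d) P(4 ≤ X ≤ 9) = 0.752482

We have X ~ Poisson(λ=6.92).

(a) Moments:
E[X] = 6.9200
Var(X) = 6.9200
σ = √Var(X) = 2.6306

(b) Point probability using PMF:
P(X = 4) = 0.094383

(c) Cumulative probability using CDF:
P(X ≤ 9) = F(9) = 0.838515

(d) Range probability:
P(4 ≤ X ≤ 9) = P(X ≤ 9) - P(X ≤ 3)
                   = F(9) - F(3)
                   = 0.838515 - 0.086032
                   = 0.752482

This means approximately 75.2% of outcomes fall in the interval [4, 9].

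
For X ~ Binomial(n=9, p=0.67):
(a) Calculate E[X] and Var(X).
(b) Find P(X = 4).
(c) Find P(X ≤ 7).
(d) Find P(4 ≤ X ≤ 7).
(a) E[X] = 6.0300, Var(X) = 1.9899
(b) P(X = 4) = 0.099366
(c) P(X ≤ 7) = 0.852191
(d) P(4 ≤ X ≤ 7) = 0.811782

We have X ~ Binomial(n=9, p=0.67).

(a) Moments:
E[X] = 6.0300
Var(X) = 1.9899
σ = √Var(X) = 1.4106

(b) Point probability using PMF:
P(X = 4) = 0.099366

(c) Cumulative probability using CDF:
P(X ≤ 7) = F(7) = 0.852191

(d) Range probability:
P(4 ≤ X ≤ 7) = P(X ≤ 7) - P(X ≤ 3)
                   = F(7) - F(3)
                   = 0.852191 - 0.040410
                   = 0.811782

This means approximately 81.2% of outcomes fall in the interval [4, 7].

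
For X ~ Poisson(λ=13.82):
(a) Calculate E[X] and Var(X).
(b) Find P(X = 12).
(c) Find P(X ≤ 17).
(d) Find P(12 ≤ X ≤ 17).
(a) E[X] = 13.8200, Var(X) = 13.8200
(b) P(X = 12) = 0.100881
(c) P(X ≤ 17) = 0.839781
(d) P(12 ≤ X ≤ 17) = 0.564265

We have X ~ Poisson(λ=13.82).

(a) Moments:
E[X] = 13.8200
Var(X) = 13.8200
σ = √Var(X) = 3.7175

(b) Point probability using PMF:
P(X = 12) = 0.100881

(c) Cumulative probability using CDF:
P(X ≤ 17) = F(17) = 0.839781

(d) Range probability:
P(12 ≤ X ≤ 17) = P(X ≤ 17) - P(X ≤ 11)
                   = F(17) - F(11)
                   = 0.839781 - 0.275516
                   = 0.564265

This means approximately 56.4% of outcomes fall in the interval [12, 17].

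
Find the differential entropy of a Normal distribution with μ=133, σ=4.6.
2.9450 nats

We have X ~ Normal(μ=133, σ=4.6).

The differential entropy measures the uncertainty or information content of the distribution.

For a Normal distribution with μ=133, σ=4.6:
h(X) = 2.9450 nats

(In bits, this would be 4.2487 bits.)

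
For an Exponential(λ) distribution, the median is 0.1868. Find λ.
λ = 3.7106

For X ~ Exponential(λ), the CDF is F(x) = 1 - e^(-λx).
The median m satisfies F(m) = 0.5:
1 - e^(-λm) = 0.5
e^(-λm) = 0.5
λm = ln(2)
m = ln(2) / λ

Given m = 0.1868:
λ = ln(2) / 0.1868 = 0.693147 / 0.1868 = 3.7106

Verification: ln(2) / 3.7106 = 0.1868 ✓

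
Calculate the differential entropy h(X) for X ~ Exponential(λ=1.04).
0.9608 nats

We have X ~ Exponential(λ=1.04).

The differential entropy measures the uncertainty or information content of the distribution.

For an Exponential distribution with λ=1.04:
h(X) = 0.9608 nats

(In bits, this would be 1.3861 bits.)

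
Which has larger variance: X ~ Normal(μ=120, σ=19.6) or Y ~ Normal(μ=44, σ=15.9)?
X has larger variance (384.1600 > 252.8100)

Compute the variance for each distribution:

X ~ Normal(μ=120, σ=19.6):
Var(X) = 384.1600

Y ~ Normal(μ=44, σ=15.9):
Var(Y) = 252.8100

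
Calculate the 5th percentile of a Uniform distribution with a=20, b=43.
21.1500

We have X ~ Uniform(a=20, b=43).

We want to find x such that P(X ≤ x) = 0.05.

This is the 5th percentile, which means 5% of values fall below this point.

Using the inverse CDF (quantile function):
x = F⁻¹(0.05) = 21.1500

Verification: P(X ≤ 21.1500) = 0.05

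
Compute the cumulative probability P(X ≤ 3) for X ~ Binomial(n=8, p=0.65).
0.106091

We have X ~ Binomial(n=8, p=0.65).

The CDF gives us P(X ≤ k).

Using the CDF:
P(X ≤ 3) = 0.106091

This means there's approximately a 10.6% chance that X is at most 3.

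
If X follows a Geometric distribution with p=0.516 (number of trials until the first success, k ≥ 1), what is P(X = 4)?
0.058504

We have X ~ Geometric(p=0.516) (number of trials until the first success, k ≥ 1).

For a Geometric distribution, the PMF gives us the probability of each outcome.

Using the PMF formula:
P(X = 4) = 0.058504

Rounded to 4 decimal places: 0.0585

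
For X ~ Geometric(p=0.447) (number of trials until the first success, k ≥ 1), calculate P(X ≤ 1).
0.447000

We have X ~ Geometric(p=0.447) (number of trials until the first success, k ≥ 1).

The CDF gives us P(X ≤ k).

Using the CDF:
P(X ≤ 1) = 0.447000

This means there's approximately a 44.7% chance that X is at most 1.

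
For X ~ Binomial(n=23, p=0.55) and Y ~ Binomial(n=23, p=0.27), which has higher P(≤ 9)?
Y has higher probability (P(Y ≤ 9) = 0.9344 > P(X ≤ 9) = 0.0937)

Compute P(≤ 9) for each distribution:

X ~ Binomial(n=23, p=0.55):
P(X ≤ 9) = 0.0937

Y ~ Binomial(n=23, p=0.27):
P(Y ≤ 9) = 0.9344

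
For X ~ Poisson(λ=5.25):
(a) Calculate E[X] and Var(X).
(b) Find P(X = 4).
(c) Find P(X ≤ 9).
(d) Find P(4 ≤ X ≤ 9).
(a) E[X] = 5.2500, Var(X) = 5.2500
(b) P(X = 4) = 0.166104
(c) P(X ≤ 9) = 0.958174
(d) P(4 ≤ X ≤ 9) = 0.726504

We have X ~ Poisson(λ=5.25).

(a) Moments:
E[X] = 5.2500
Var(X) = 5.2500
σ = √Var(X) = 2.2913

(b) Point probability using PMF:
P(X = 4) = 0.166104

(c) Cumulative probability using CDF:
P(X ≤ 9) = F(9) = 0.958174

(d) Range probability:
P(4 ≤ X ≤ 9) = P(X ≤ 9) - P(X ≤ 3)
                   = F(9) - F(3)
                   = 0.958174 - 0.231670
                   = 0.726504

This means approximately 72.7% of outcomes fall in the interval [4, 9].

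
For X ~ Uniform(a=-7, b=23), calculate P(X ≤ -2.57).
0.147667

We have X ~ Uniform(a=-7, b=23).

The CDF gives us P(X ≤ k).

Using the CDF:
P(X ≤ -2.57) = 0.147667

This means there's approximately a 14.8% chance that X is at most -2.57.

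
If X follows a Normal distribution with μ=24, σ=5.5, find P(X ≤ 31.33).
0.908689

We have X ~ Normal(μ=24, σ=5.5).

The CDF gives us P(X ≤ k).

Using the CDF:
P(X ≤ 31.33) = 0.908689

This means there's approximately a 90.9% chance that X is at most 31.33.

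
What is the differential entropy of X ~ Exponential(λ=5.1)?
-0.6292 nats

We have X ~ Exponential(λ=5.1).

The differential entropy measures the uncertainty or information content of the distribution.

For an Exponential distribution with λ=5.1:
h(X) = -0.6292 nats

(In bits, this would be -0.9078 bits.)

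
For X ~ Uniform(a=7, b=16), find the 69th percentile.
13.2100

We have X ~ Uniform(a=7, b=16).

We want to find x such that P(X ≤ x) = 0.69.

This is the 69th percentile, which means 69% of values fall below this point.

Using the inverse CDF (quantile function):
x = F⁻¹(0.69) = 13.2100

Verification: P(X ≤ 13.2100) = 0.69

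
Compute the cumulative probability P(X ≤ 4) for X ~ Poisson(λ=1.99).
0.948245

We have X ~ Poisson(λ=1.99).

The CDF gives us P(X ≤ k).

Using the CDF:
P(X ≤ 4) = 0.948245

This means there's approximately a 94.8% chance that X is at most 4.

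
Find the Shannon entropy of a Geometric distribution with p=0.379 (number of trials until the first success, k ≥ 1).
1.7509 nats

We have X ~ Geometric(p=0.379) (number of trials until the first success, k ≥ 1).

The Shannon entropy measures the uncertainty or information content of the distribution.

For a Geometric distribution with p=0.379 (number of trials until the first success, k ≥ 1):
H(X) = 1.7509 nats

(In bits, this would be 2.5259 bits.)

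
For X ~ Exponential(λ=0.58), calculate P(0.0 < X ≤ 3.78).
0.888352

We have X ~ Exponential(λ=0.58).

To find P(0.0 < X ≤ 3.78), we use:
P(0.0 < X ≤ 3.78) = P(X ≤ 3.78) - P(X ≤ 0.0)
                 = F(3.78) - F(0.0)
                 = 0.888352 - 0.000000
                 = 0.888352

So there's approximately a 88.8% chance that X falls in this range.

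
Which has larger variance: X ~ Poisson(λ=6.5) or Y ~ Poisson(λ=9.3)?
Y has larger variance (9.3000 > 6.5000)

Compute the variance for each distribution:

X ~ Poisson(λ=6.5):
Var(X) = 6.5000

Y ~ Poisson(λ=9.3):
Var(Y) = 9.3000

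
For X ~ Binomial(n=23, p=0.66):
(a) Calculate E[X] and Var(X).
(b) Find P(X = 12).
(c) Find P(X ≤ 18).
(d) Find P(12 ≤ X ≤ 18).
(a) E[X] = 15.1800, Var(X) = 5.1612
(b) P(X = 12) = 0.064833
(c) P(X ≤ 18) = 0.933122
(d) P(12 ≤ X ≤ 18) = 0.877617

We have X ~ Binomial(n=23, p=0.66).

(a) Moments:
E[X] = 15.1800
Var(X) = 5.1612
σ = √Var(X) = 2.2718

(b) Point probability using PMF:
P(X = 12) = 0.064833

(c) Cumulative probability using CDF:
P(X ≤ 18) = F(18) = 0.933122

(d) Range probability:
P(12 ≤ X ≤ 18) = P(X ≤ 18) - P(X ≤ 11)
                   = F(18) - F(11)
                   = 0.933122 - 0.055505
                   = 0.877617

This means approximately 87.8% of outcomes fall in the interval [12, 18].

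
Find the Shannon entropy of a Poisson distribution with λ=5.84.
2.2853 nats

We have X ~ Poisson(λ=5.84).

The Shannon entropy measures the uncertainty or information content of the distribution.

For a Poisson distribution with λ=5.84:
H(X) = 2.2853 nats

(In bits, this would be 3.2970 bits.)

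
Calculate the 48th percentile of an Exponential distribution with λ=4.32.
0.1514

We have X ~ Exponential(λ=4.32).

We want to find x such that P(X ≤ x) = 0.48.

This is the 48th percentile, which means 48% of values fall below this point.

Using the inverse CDF (quantile function):
x = F⁻¹(0.48) = 0.1514

Verification: P(X ≤ 0.1514) = 0.48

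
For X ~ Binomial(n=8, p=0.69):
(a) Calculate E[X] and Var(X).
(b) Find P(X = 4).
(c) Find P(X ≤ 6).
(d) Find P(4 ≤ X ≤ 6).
(a) E[X] = 5.5200, Var(X) = 1.7112
(b) P(X = 4) = 0.146535
(c) P(X ≤ 6) = 0.763951
(d) P(4 ≤ X ≤ 6) = 0.697848

We have X ~ Binomial(n=8, p=0.69).

(a) Moments:
E[X] = 5.5200
Var(X) = 1.7112
σ = √Var(X) = 1.3081

(b) Point probability using PMF:
P(X = 4) = 0.146535

(c) Cumulative probability using CDF:
P(X ≤ 6) = F(6) = 0.763951

(d) Range probability:
P(4 ≤ X ≤ 6) = P(X ≤ 6) - P(X ≤ 3)
                   = F(6) - F(3)
                   = 0.763951 - 0.066103
                   = 0.697848

This means approximately 69.8% of outcomes fall in the interval [4, 6].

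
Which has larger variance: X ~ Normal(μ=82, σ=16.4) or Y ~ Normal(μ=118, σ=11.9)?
X has larger variance (268.9600 > 141.6100)

Compute the variance for each distribution:

X ~ Normal(μ=82, σ=16.4):
Var(X) = 268.9600

Y ~ Normal(μ=118, σ=11.9):
Var(Y) = 141.6100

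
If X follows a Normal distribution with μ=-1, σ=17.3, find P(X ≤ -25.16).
0.081277

We have X ~ Normal(μ=-1, σ=17.3).

The CDF gives us P(X ≤ k).

Using the CDF:
P(X ≤ -25.16) = 0.081277

This means there's approximately a 8.1% chance that X is at most -25.16.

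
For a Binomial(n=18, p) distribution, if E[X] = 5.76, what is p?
p = 0.32

For a Binomial(n, p) distribution:
E[X] = n × p

Given n = 18 and E[X] = 5.76:
5.76 = 18 × p
p = 5.76 / 18 = 0.32

Verification: Binomial(18, 0.32) has E[X] = 5.76 ✓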